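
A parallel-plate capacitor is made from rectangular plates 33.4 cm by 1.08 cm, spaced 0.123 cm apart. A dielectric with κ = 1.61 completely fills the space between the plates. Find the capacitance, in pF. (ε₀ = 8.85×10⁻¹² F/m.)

A = 33.4 × 1.08 cm² = 3.61×10⁻³ m².
C = κε₀A/d = 1.61 × 8.85×10⁻¹² × 3.61×10⁻³ / 1.23×10⁻³ = 4.18×10⁻¹¹ F.

41.8 pF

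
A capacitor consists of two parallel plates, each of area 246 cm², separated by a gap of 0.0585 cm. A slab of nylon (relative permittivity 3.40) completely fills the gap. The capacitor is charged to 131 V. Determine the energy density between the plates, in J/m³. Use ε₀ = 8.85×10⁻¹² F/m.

u ≈ 0.754 J/m³

E = V/d = 131 / 5.85×10⁻⁴ = 2.24×10⁵ V/m.
u = ½κε₀E² = ½ × 3.40 × 8.85×10⁻¹² × (2.24×10⁵)² = 0.754 J/m³.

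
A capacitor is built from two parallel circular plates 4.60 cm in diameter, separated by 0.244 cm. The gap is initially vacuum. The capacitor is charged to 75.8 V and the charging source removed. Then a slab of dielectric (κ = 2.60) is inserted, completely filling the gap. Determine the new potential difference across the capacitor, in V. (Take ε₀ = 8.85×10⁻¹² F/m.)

A = π(4.60/2 cm)² = 1.66×10⁻³ m².
Initially C₁ = ε₀A/d = 8.85×10⁻¹² × 1.66×10⁻³ / 2.44×10⁻³ = 6.03×10⁻¹² F.
V₁ = 75.8 V.
Isolated ⇒ Q is held fixed. C₂ = 2.60 C₁ and V = Q/C, so V₂/V₁ = C₁/C₂ = 0.385.
V₂ = 0.385 × 75.8 = 29.2 V.

V ≈ 29.2 V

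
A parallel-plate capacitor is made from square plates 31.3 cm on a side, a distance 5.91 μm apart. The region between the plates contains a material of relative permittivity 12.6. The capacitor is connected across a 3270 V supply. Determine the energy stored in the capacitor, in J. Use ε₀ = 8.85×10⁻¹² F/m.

U ≈ 9.88 J

A = (31.3 cm)² = 9.80×10⁻² m².
C = κε₀A/d = 12.6 × 8.85×10⁻¹² × 9.80×10⁻² / 5.91×10⁻⁶ = 1.85×10⁻⁶ F.
U = ½CV² = ½ × 1.85×10⁻⁶ × (3270)² = 9.88 J.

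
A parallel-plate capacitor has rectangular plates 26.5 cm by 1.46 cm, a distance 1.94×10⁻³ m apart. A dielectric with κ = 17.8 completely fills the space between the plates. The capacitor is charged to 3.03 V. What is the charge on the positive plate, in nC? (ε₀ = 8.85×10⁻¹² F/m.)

Q ≈ 0.952 nC

A = 26.5 × 1.46 cm² = 3.87×10⁻³ m².
C = κε₀A/d = 17.8 × 8.85×10⁻¹² × 3.87×10⁻³ / 1.94×10⁻³ = 3.14×10⁻¹⁰ F.
Q = CV = 3.14×10⁻¹⁰ × 3.03 = 9.52×10⁻¹⁰ C.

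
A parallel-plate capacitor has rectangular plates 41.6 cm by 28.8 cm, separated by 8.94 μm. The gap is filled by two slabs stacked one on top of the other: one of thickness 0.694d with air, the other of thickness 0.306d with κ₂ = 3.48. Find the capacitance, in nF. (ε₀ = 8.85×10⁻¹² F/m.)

C ≈ 152 nF

A = 41.6 × 28.8 cm² = 0.120 m².
Stacked slabs ⇒ two capacitors in series, each with the full plate area.
C₁ = κ₁ε₀A/d₁ = 1.00 × 8.85×10⁻¹² × 0.120 / 6.20×10⁻⁶ = 1.71×10⁻⁷ F.
C₂ = κ₂ε₀A/d₂ = 3.48 × 8.85×10⁻¹² × 0.120 / 2.74×10⁻⁶ = 1.35×10⁻⁶ F.
C = (1/C₁ + 1/C₂)⁻¹ = 1.52×10⁻⁷ F.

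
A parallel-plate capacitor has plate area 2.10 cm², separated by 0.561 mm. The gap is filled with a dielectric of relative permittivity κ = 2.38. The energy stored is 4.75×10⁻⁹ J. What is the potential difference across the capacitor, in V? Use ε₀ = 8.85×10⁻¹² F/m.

A = 2.10 cm² = 2.10×10⁻⁴ m².
C = κε₀A/d = 2.38 × 8.85×10⁻¹² × 2.10×10⁻⁴ / 5.61×10⁻⁴ = 7.88×10⁻¹² F.
V = √(2U/C) = √(2 × 4.75×10⁻⁹ / 7.88×10⁻¹²) = 34.7 V.

V ≈ 34.7 V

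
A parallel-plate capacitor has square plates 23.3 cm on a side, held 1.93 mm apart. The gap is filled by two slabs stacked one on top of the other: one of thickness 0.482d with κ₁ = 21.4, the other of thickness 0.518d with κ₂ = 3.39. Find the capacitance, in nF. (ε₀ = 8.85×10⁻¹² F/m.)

1.42 nF

A = (23.3 cm)² = 5.43×10⁻² m².
Stacked slabs ⇒ two capacitors in series, each with the full plate area.
C₁ = κ₁ε₀A/d₁ = 21.4 × 8.85×10⁻¹² × 5.43×10⁻² / 9.30×10⁻⁴ = 1.11×10⁻⁸ F.
C₂ = κ₂ε₀A/d₂ = 3.39 × 8.85×10⁻¹² × 5.43×10⁻² / 10.00×10⁻⁴ = 1.63×10⁻⁹ F.
C = (1/C₁ + 1/C₂)⁻¹ = 1.42×10⁻⁹ F.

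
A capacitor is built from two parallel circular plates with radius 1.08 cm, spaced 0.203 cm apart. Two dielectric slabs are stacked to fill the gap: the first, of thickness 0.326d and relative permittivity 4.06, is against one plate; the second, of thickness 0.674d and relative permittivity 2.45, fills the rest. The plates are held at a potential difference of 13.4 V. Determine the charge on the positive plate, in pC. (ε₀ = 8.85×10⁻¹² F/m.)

A = π(1.08 cm)² = 3.66×10⁻⁴ m².
Stacked slabs ⇒ two capacitors in series, each with the full plate area.
C₁ = κ₁ε₀A/d₁ = 4.06 × 8.85×10⁻¹² × 3.66×10⁻⁴ / 6.62×10⁻⁴ = 1.99×10⁻¹¹ F.
C₂ = κ₂ε₀A/d₂ = 2.45 × 8.85×10⁻¹² × 3.66×10⁻⁴ / 1.37×10⁻³ = 5.81×10⁻¹² F.
C = (1/C₁ + 1/C₂)⁻¹ = 4.50×10⁻¹² F.
Q = CV = 4.50×10⁻¹² × 13.4 = 6.02×10⁻¹¹ C.

60.2 pC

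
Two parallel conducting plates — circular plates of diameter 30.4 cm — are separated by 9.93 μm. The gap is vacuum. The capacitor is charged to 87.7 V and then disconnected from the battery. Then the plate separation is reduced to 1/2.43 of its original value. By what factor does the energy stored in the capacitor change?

Isolated ⇒ Q is held fixed.
C₂ = 2.43 C₁ and U = Q²/(2C), so U₂/U₁ = C₁/C₂ = 0.412.

0.412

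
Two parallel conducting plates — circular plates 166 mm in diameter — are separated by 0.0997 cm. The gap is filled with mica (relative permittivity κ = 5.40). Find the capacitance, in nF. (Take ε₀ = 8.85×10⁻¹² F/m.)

A = π(166/2 mm)² = 2.16×10⁻² m².
C = κε₀A/d = 5.40 × 8.85×10⁻¹² × 2.16×10⁻² / 9.97×10⁻⁴ = 1.04×10⁻⁹ F.

C ≈ 1.04 nF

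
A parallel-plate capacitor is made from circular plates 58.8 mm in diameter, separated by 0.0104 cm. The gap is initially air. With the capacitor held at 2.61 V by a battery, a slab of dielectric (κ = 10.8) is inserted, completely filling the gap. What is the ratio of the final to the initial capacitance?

10.8

C = κε₀A/d scales with κ, so C₂/C₁ = κ = 10.8.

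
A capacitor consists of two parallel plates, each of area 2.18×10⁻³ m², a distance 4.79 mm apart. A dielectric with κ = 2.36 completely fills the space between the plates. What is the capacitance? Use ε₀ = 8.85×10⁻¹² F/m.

9.51 pF

C = κε₀A/d = 2.36 × 8.85×10⁻¹² × 2.18×10⁻³ / 4.79×10⁻³ = 9.51×10⁻¹² F.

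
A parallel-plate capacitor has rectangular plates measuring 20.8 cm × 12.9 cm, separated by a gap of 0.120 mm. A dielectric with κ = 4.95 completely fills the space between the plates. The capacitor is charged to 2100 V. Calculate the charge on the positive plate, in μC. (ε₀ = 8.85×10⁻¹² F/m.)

A = 20.8 × 12.9 cm² = 2.68×10⁻² m².
C = κε₀A/d = 4.95 × 8.85×10⁻¹² × 2.68×10⁻² / 1.20×10⁻⁴ = 9.80×10⁻⁹ F.
Q = CV = 9.80×10⁻⁹ × 2100 = 2.06×10⁻⁵ C.

20.6 μC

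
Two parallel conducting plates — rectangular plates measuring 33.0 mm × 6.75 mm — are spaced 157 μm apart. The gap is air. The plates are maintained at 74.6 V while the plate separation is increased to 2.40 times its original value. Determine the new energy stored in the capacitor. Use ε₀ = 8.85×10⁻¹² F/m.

A = 33.0 × 6.75 mm² = 2.23×10⁻⁴ m².
Initially C₁ = ε₀A/d = 8.85×10⁻¹² × 2.23×10⁻⁴ / 1.57×10⁻⁴ = 1.26×10⁻¹¹ F.
U₁ = 3.49×10⁻⁸ J.
Battery connected ⇒ V is held fixed. C₂ = 0.417 C₁ and U = ½CV², so U₂/U₁ = C₂/C₁ = 0.417.
U₂ = 0.417 × 3.49×10⁻⁸ = 1.46×10⁻⁸ J.

14.6 nJ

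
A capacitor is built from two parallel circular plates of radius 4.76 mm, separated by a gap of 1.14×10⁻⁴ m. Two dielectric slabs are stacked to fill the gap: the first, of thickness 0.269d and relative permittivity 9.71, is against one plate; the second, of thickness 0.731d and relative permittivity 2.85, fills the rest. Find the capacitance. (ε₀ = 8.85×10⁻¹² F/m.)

A = π(4.76 mm)² = 7.12×10⁻⁵ m².
Stacked slabs ⇒ two capacitors in series, each with the full plate area.
C₁ = κ₁ε₀A/d₁ = 9.71 × 8.85×10⁻¹² × 7.12×10⁻⁵ / 3.07×10⁻⁵ = 1.99×10⁻¹⁰ F.
C₂ = κ₂ε₀A/d₂ = 2.85 × 8.85×10⁻¹² × 7.12×10⁻⁵ / 8.33×10⁻⁵ = 2.15×10⁻¹¹ F.
C = (1/C₁ + 1/C₂)⁻¹ = 1.94×10⁻¹¹ F.

19.4 pF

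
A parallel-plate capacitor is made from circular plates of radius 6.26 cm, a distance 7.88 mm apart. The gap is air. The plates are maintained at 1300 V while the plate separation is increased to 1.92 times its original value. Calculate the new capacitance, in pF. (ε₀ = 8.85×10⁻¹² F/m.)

A = π(6.26 cm)² = 1.23×10⁻² m².
Initially C₁ = ε₀A/d = 8.85×10⁻¹² × 1.23×10⁻² / 7.88×10⁻³ = 1.38×10⁻¹¹ F.
C = ε₀A/d scales as 1/d, so C₂/C₁ = d₁/d₂ = 1/1.92 = 0.521.
C₂ = 0.521 × 1.38×10⁻¹¹ = 7.20×10⁻¹² F.

C ≈ 7.20 pF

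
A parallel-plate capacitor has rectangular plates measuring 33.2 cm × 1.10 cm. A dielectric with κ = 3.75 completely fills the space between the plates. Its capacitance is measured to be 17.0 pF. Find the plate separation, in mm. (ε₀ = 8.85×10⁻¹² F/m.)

7.13 mm

A = 33.2 × 1.10 cm² = 3.65×10⁻³ m².
d = κε₀A/C = 3.75 × 8.85×10⁻¹² × 3.65×10⁻³ / 1.70×10⁻¹¹ = 7.13×10⁻³ m.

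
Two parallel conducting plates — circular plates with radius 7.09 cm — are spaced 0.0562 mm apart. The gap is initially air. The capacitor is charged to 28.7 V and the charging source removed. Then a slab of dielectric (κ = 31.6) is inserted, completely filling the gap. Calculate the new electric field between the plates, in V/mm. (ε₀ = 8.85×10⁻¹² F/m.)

E ≈ 16.2 V/mm

A = π(7.09 cm)² = 1.58×10⁻² m².
Initially C₁ = ε₀A/d = 8.85×10⁻¹² × 1.58×10⁻² / 5.62×10⁻⁵ = 2.49×10⁻⁹ F.
E₁ = 5.11×10⁵ V/m.
Isolated ⇒ Q is held fixed. V₂ = Q/C₂ = V₁/31.6; E = V/d, so E₂/E₁ = (V₂/V₁)(d₁/d₂) = 0.0316.
E₂ = 0.0316 × 5.11×10⁵ = 1.62×10⁴ V/m.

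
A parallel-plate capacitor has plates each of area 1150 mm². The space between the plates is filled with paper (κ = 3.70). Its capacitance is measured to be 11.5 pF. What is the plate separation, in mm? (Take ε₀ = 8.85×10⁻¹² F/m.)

3.27 mm

A = 1150 mm² = 1.15×10⁻³ m².
d = κε₀A/C = 3.70 × 8.85×10⁻¹² × 1.15×10⁻³ / 1.15×10⁻¹¹ = 3.27×10⁻³ m.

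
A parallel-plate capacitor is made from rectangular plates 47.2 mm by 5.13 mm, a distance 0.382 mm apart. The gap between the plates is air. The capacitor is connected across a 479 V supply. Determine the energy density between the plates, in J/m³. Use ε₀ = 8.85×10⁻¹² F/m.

E = V/d = 479 / 3.82×10⁻⁴ = 1.25×10⁶ V/m.
u = ½ε₀E² = ½ × 8.85×10⁻¹² × (1.25×10⁶)² = 6.96 J/m³.

6.96 J/m³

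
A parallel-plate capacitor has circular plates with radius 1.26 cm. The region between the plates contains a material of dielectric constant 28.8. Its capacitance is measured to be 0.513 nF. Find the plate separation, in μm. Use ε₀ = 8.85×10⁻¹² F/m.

A = π(1.26 cm)² = 4.99×10⁻⁴ m².
d = κε₀A/C = 28.8 × 8.85×10⁻¹² × 4.99×10⁻⁴ / 5.13×10⁻¹⁰ = 2.48×10⁻⁴ m.

d ≈ 248 μm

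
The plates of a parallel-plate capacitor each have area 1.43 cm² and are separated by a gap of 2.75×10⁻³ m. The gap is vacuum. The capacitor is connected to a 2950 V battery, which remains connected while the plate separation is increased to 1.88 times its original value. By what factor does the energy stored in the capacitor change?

Battery connected ⇒ V is held fixed.
C₂ = 0.532 C₁ and U = ½CV², so U₂/U₁ = C₂/C₁ = 0.532.

U₂/U₁ ≈ 0.532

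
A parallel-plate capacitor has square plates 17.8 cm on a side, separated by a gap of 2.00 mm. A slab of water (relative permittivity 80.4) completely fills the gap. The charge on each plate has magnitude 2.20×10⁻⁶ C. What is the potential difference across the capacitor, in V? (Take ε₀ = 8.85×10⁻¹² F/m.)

A = (17.8 cm)² = 3.17×10⁻² m².
C = κε₀A/d = 80.4 × 8.85×10⁻¹² × 3.17×10⁻² / 2.00×10⁻³ = 1.13×10⁻⁸ F.
V = Q/C = 2.20×10⁻⁶ / 1.13×10⁻⁸ = 1.95×10² V.

195 V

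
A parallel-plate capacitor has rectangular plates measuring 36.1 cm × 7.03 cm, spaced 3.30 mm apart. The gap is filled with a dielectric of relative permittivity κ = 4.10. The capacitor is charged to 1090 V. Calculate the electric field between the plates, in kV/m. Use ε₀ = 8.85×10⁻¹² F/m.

E = V/d = 1090 / 3.30×10⁻³ = 3.30×10⁵ V/m.

330 kV/m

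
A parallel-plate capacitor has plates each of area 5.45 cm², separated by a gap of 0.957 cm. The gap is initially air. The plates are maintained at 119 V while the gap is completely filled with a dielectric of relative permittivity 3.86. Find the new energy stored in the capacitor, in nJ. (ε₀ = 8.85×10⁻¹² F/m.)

U ≈ 13.8 nJ

A = 5.45 cm² = 5.45×10⁻⁴ m².
Initially C₁ = ε₀A/d = 8.85×10⁻¹² × 5.45×10⁻⁴ / 9.57×10⁻³ = 5.04×10⁻¹³ F.
U₁ = 3.57×10⁻⁹ J.
Battery connected ⇒ V is held fixed. C₂ = 3.86 C₁ and U = ½CV², so U₂/U₁ = C₂/C₁ = 3.86.
U₂ = 3.86 × 3.57×10⁻⁹ = 1.38×10⁻⁸ J.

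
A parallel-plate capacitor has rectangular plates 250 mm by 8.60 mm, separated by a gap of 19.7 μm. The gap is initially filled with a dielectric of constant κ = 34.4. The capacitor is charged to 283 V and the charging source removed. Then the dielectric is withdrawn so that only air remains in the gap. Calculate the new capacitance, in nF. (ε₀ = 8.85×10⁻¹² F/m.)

C ≈ 0.966 nF

A = 250 × 8.60 mm² = 2.15×10⁻³ m².
Initially C₁ = κε₀A/d = 34.4 × 8.85×10⁻¹² × 2.15×10⁻³ / 1.97×10⁻⁵ = 3.32×10⁻⁸ F.
C = κε₀A/d scales with κ, so C₂/C₁ = 1/κ = 1/34.4 = 0.0291.
C₂ = 0.0291 × 3.32×10⁻⁸ = 9.66×10⁻¹⁰ F.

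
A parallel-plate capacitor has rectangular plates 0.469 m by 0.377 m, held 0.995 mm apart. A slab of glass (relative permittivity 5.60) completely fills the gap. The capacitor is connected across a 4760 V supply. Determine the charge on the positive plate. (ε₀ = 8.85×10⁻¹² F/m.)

41.9 μC

A = 0.469 × 0.377 m² = 0.177 m².
C = κε₀A/d = 5.60 × 8.85×10⁻¹² × 0.177 / 9.95×10⁻⁴ = 8.81×10⁻⁹ F.
Q = CV = 8.81×10⁻⁹ × 4760 = 4.19×10⁻⁵ C.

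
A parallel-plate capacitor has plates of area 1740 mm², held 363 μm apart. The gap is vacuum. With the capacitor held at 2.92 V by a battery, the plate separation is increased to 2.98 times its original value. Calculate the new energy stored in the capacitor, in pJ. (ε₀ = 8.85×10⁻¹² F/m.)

A = 1740 mm² = 1.74×10⁻³ m².
Initially C₁ = ε₀A/d = 8.85×10⁻¹² × 1.74×10⁻³ / 3.63×10⁻⁴ = 4.24×10⁻¹¹ F.
U₁ = 1.81×10⁻¹⁰ J.
Battery connected ⇒ V is held fixed. C₂ = 0.336 C₁ and U = ½CV², so U₂/U₁ = C₂/C₁ = 0.336.
U₂ = 0.336 × 1.81×10⁻¹⁰ = 6.07×10⁻¹¹ J.

60.7 pJ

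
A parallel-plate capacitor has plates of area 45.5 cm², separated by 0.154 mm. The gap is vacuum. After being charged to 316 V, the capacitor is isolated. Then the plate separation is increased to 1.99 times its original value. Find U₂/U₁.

Isolated ⇒ Q is held fixed.
C₂ = 0.503 C₁ and U = Q²/(2C), so U₂/U₁ = C₁/C₂ = 1.99.

U₂/U₁ ≈ 1.99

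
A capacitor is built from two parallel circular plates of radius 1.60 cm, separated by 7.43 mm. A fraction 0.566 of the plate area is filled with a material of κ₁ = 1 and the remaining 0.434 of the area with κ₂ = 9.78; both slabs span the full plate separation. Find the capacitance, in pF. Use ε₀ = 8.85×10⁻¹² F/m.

A = π(1.60 cm)² = 8.04×10⁻⁴ m².
Side-by-side slabs ⇒ two capacitors in parallel, each spanning the full gap.
C₁ = κ₁ε₀A₁/d = 1.00 × 8.85×10⁻¹² × 4.55×10⁻⁴ / 7.43×10⁻³ = 5.42×10⁻¹³ F.
C₂ = κ₂ε₀A₂/d = 9.78 × 8.85×10⁻¹² × 3.49×10⁻⁴ / 7.43×10⁻³ = 4.07×10⁻¹² F.
C = C₁ + C₂ = 4.61×10⁻¹² F.

4.61 pF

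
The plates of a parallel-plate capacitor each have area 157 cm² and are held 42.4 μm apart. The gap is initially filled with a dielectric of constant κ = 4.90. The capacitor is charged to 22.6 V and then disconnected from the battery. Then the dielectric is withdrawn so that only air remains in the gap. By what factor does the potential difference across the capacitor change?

Isolated ⇒ Q is held fixed.
C₂ = 0.204 C₁ and V = Q/C, so V₂/V₁ = C₁/C₂ = 4.90.

V₂/V₁ ≈ 4.90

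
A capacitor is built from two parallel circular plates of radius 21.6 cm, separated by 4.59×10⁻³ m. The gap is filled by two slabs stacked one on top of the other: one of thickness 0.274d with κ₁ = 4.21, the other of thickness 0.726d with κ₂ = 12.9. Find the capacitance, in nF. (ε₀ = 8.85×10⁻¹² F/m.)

A = π(21.6 cm)² = 0.147 m².
Stacked slabs ⇒ two capacitors in series, each with the full plate area.
C₁ = κ₁ε₀A/d₁ = 4.21 × 8.85×10⁻¹² × 0.147 / 1.26×10⁻³ = 4.34×10⁻⁹ F.
C₂ = κ₂ε₀A/d₂ = 12.9 × 8.85×10⁻¹² × 0.147 / 3.33×10⁻³ = 5.02×10⁻⁹ F.
C = (1/C₁ + 1/C₂)⁻¹ = 2.33×10⁻⁹ F.

2.33 nF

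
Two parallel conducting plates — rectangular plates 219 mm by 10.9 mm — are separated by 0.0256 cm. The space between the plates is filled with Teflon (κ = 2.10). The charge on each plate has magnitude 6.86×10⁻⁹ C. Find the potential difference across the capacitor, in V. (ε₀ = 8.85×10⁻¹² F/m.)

A = 219 × 10.9 mm² = 2.39×10⁻³ m².
C = κε₀A/d = 2.10 × 8.85×10⁻¹² × 2.39×10⁻³ / 2.56×10⁻⁴ = 1.73×10⁻¹⁰ F.
V = Q/C = 6.86×10⁻⁹ / 1.73×10⁻¹⁰ = 39.6 V.

39.6 V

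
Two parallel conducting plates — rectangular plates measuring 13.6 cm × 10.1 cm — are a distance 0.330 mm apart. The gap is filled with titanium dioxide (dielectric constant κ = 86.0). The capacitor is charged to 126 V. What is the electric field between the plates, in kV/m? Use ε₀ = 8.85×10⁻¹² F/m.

E ≈ 382 kV/m

E = V/d = 126 / 3.30×10⁻⁴ = 3.82×10⁵ V/m.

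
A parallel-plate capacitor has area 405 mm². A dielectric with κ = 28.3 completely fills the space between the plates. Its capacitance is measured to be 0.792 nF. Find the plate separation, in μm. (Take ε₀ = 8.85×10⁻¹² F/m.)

A = 405 mm² = 4.05×10⁻⁴ m².
d = κε₀A/C = 28.3 × 8.85×10⁻¹² × 4.05×10⁻⁴ / 7.92×10⁻¹⁰ = 1.28×10⁻⁴ m.

d ≈ 128 μm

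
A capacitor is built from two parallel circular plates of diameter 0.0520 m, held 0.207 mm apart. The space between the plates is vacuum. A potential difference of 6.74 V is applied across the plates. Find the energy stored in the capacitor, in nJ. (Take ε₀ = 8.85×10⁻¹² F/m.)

A = π(0.0520/2 m)² = 2.12×10⁻³ m².
C = ε₀A/d = 8.85×10⁻¹² × 2.12×10⁻³ / 2.07×10⁻⁴ = 9.08×10⁻¹¹ F.
U = ½CV² = ½ × 9.08×10⁻¹¹ × (6.74)² = 2.06×10⁻⁹ J.

2.06 nJ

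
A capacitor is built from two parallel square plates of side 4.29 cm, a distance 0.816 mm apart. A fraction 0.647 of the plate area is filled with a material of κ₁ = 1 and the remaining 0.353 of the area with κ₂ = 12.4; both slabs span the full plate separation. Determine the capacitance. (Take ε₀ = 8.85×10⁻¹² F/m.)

A = (4.29 cm)² = 1.84×10⁻³ m².
Side-by-side slabs ⇒ two capacitors in parallel, each spanning the full gap.
C₁ = κ₁ε₀A₁/d = 1.00 × 8.85×10⁻¹² × 1.19×10⁻³ / 8.16×10⁻⁴ = 1.29×10⁻¹¹ F.
C₂ = κ₂ε₀A₂/d = 12.4 × 8.85×10⁻¹² × 6.50×10⁻⁴ / 8.16×10⁻⁴ = 8.74×10⁻¹¹ F.
C = C₁ + C₂ = 1.00×10⁻¹⁰ F.

100 pF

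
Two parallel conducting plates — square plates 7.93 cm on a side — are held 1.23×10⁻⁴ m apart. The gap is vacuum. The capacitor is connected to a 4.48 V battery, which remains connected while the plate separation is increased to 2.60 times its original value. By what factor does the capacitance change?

C = ε₀A/d scales as 1/d, so C₂/C₁ = d₁/d₂ = 1/2.60 = 0.385.

C₂/C₁ ≈ 0.385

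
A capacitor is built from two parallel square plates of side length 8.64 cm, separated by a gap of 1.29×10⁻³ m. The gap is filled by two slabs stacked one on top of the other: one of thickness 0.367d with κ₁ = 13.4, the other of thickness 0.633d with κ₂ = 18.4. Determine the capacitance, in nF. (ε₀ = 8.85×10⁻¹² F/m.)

0.829 nF

A = (8.64 cm)² = 7.46×10⁻³ m².
Stacked slabs ⇒ two capacitors in series, each with the full plate area.
C₁ = κ₁ε₀A/d₁ = 13.4 × 8.85×10⁻¹² × 7.46×10⁻³ / 4.73×10⁻⁴ = 1.87×10⁻⁹ F.
C₂ = κ₂ε₀A/d₂ = 18.4 × 8.85×10⁻¹² × 7.46×10⁻³ / 8.17×10⁻⁴ = 1.49×10⁻⁹ F.
C = (1/C₁ + 1/C₂)⁻¹ = 8.29×10⁻¹⁰ F.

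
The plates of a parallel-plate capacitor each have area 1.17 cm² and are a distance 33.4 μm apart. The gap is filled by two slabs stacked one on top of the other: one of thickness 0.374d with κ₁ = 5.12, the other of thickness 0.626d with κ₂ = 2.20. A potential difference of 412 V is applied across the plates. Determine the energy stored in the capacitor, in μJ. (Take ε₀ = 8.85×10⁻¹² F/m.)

7.36 μJ

A = 1.17 cm² = 1.17×10⁻⁴ m².
Stacked slabs ⇒ two capacitors in series, each with the full plate area.
C₁ = κ₁ε₀A/d₁ = 5.12 × 8.85×10⁻¹² × 1.17×10⁻⁴ / 1.25×10⁻⁵ = 4.24×10⁻¹⁰ F.
C₂ = κ₂ε₀A/d₂ = 2.20 × 8.85×10⁻¹² × 1.17×10⁻⁴ / 2.09×10⁻⁵ = 1.09×10⁻¹⁰ F.
C = (1/C₁ + 1/C₂)⁻¹ = 8.67×10⁻¹¹ F.
U = ½CV² = ½ × 8.67×10⁻¹¹ × (412)² = 7.36×10⁻⁶ J.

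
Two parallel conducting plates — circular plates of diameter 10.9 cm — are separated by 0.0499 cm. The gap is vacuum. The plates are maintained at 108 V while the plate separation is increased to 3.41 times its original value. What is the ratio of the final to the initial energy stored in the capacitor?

0.293

Battery connected ⇒ V is held fixed.
C₂ = 0.293 C₁ and U = ½CV², so U₂/U₁ = C₂/C₁ = 0.293.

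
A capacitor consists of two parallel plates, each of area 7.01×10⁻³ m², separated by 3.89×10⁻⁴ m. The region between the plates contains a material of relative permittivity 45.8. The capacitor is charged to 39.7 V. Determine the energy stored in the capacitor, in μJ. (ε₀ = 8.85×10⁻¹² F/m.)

C = κε₀A/d = 45.8 × 8.85×10⁻¹² × 7.01×10⁻³ / 3.89×10⁻⁴ = 7.30×10⁻⁹ F.
U = ½CV² = ½ × 7.30×10⁻⁹ × (39.7)² = 5.76×10⁻⁶ J.

U ≈ 5.76 μJ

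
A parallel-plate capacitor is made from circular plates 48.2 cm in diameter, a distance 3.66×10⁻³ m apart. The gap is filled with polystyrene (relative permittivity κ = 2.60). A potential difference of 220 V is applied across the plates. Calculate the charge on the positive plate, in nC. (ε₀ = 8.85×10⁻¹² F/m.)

Q ≈ 252 nC

A = π(48.2/2 cm)² = 0.182 m².
C = κε₀A/d = 2.60 × 8.85×10⁻¹² × 0.182 / 3.66×10⁻³ = 1.15×10⁻⁹ F.
Q = CV = 1.15×10⁻⁹ × 220 = 2.52×10⁻⁷ C.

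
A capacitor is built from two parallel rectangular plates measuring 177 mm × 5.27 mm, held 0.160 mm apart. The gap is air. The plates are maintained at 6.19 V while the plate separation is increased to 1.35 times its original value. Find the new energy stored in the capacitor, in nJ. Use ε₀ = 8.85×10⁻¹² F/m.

A = 177 × 5.27 mm² = 9.33×10⁻⁴ m².
Initially C₁ = ε₀A/d = 8.85×10⁻¹² × 9.33×10⁻⁴ / 1.60×10⁻⁴ = 5.16×10⁻¹¹ F.
U₁ = 9.88×10⁻¹⁰ J.
Battery connected ⇒ V is held fixed. C₂ = 0.741 C₁ and U = ½CV², so U₂/U₁ = C₂/C₁ = 0.741.
U₂ = 0.741 × 9.88×10⁻¹⁰ = 7.32×10⁻¹⁰ J.

U ≈ 0.732 nJ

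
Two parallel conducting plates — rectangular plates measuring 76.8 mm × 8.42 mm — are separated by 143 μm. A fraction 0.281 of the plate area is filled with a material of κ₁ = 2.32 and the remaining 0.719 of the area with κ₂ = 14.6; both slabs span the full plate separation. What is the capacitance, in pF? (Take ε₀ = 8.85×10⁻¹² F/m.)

C ≈ 446 pF

A = 76.8 × 8.42 mm² = 6.47×10⁻⁴ m².
Side-by-side slabs ⇒ two capacitors in parallel, each spanning the full gap.
C₁ = κ₁ε₀A₁/d = 2.32 × 8.85×10⁻¹² × 1.82×10⁻⁴ / 1.43×10⁻⁴ = 2.61×10⁻¹¹ F.
C₂ = κ₂ε₀A₂/d = 14.6 × 8.85×10⁻¹² × 4.65×10⁻⁴ / 1.43×10⁻⁴ = 4.20×10⁻¹⁰ F.
C = C₁ + C₂ = 4.46×10⁻¹⁰ F.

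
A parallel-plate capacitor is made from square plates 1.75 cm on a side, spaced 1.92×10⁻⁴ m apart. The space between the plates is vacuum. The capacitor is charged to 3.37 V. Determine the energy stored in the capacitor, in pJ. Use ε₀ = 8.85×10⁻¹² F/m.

A = (1.75 cm)² = 3.06×10⁻⁴ m².
C = ε₀A/d = 8.85×10⁻¹² × 3.06×10⁻⁴ / 1.92×10⁻⁴ = 1.41×10⁻¹¹ F.
U = ½CV² = ½ × 1.41×10⁻¹¹ × (3.37)² = 8.02×10⁻¹¹ J.

80.2 pJ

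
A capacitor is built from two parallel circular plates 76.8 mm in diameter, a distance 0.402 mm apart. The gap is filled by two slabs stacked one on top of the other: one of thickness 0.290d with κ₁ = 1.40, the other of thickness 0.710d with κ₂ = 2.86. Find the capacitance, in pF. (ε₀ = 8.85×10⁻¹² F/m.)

A = π(76.8/2 mm)² = 4.63×10⁻³ m².
Stacked slabs ⇒ two capacitors in series, each with the full plate area.
C₁ = κ₁ε₀A/d₁ = 1.40 × 8.85×10⁻¹² × 4.63×10⁻³ / 1.17×10⁻⁴ = 4.92×10⁻¹⁰ F.
C₂ = κ₂ε₀A/d₂ = 2.86 × 8.85×10⁻¹² × 4.63×10⁻³ / 2.85×10⁻⁴ = 4.11×10⁻¹⁰ F.
C = (1/C₁ + 1/C₂)⁻¹ = 2.24×10⁻¹⁰ F.

C ≈ 224 pF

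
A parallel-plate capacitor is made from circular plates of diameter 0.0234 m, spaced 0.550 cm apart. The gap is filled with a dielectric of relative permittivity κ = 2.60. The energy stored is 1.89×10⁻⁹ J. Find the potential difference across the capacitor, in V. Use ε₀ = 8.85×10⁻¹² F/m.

A = π(0.0234/2 m)² = 4.30×10⁻⁴ m².
C = κε₀A/d = 2.60 × 8.85×10⁻¹² × 4.30×10⁻⁴ / 5.50×10⁻³ = 1.80×10⁻¹² F.
V = √(2U/C) = √(2 × 1.89×10⁻⁹ / 1.80×10⁻¹²) = 45.8 V.

V ≈ 45.8 V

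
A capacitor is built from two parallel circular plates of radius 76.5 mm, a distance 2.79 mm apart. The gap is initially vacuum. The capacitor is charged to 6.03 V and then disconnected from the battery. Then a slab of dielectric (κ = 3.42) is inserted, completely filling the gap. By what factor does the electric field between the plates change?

0.292

Isolated ⇒ Q is held fixed.
V₂ = Q/C₂ = V₁/3.42; E = V/d, so E₂/E₁ = (V₂/V₁)(d₁/d₂) = 0.292.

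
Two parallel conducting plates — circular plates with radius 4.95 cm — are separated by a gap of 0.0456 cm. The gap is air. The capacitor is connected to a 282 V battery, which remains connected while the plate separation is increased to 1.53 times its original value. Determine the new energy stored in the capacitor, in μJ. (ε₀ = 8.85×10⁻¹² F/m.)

U ≈ 3.88 μJ

A = π(4.95 cm)² = 7.70×10⁻³ m².
Initially C₁ = ε₀A/d = 8.85×10⁻¹² × 7.70×10⁻³ / 4.56×10⁻⁴ = 1.49×10⁻¹⁰ F.
U₁ = 5.94×10⁻⁶ J.
Battery connected ⇒ V is held fixed. C₂ = 0.654 C₁ and U = ½CV², so U₂/U₁ = C₂/C₁ = 0.654.
U₂ = 0.654 × 5.94×10⁻⁶ = 3.88×10⁻⁶ J.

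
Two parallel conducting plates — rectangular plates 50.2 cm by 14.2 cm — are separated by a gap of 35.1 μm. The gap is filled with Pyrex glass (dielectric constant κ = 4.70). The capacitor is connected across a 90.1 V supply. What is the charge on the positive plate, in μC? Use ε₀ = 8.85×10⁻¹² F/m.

A = 50.2 × 14.2 cm² = 7.13×10⁻² m².
C = κε₀A/d = 4.70 × 8.85×10⁻¹² × 7.13×10⁻² / 3.51×10⁻⁵ = 8.45×10⁻⁸ F.
Q = CV = 8.45×10⁻⁸ × 90.1 = 7.61×10⁻⁶ C.

Q ≈ 7.61 μC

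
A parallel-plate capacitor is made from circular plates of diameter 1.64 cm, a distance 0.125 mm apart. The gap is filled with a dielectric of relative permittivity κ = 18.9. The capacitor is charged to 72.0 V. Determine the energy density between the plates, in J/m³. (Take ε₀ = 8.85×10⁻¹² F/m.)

u ≈ 27.7 J/m³

E = V/d = 72.0 / 1.25×10⁻⁴ = 5.76×10⁵ V/m.
u = ½κε₀E² = ½ × 18.9 × 8.85×10⁻¹² × (5.76×10⁵)² = 27.7 J/m³.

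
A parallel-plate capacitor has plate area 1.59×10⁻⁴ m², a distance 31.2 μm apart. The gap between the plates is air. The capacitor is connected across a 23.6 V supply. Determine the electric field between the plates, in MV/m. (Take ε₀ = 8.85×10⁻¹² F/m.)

E = V/d = 23.6 / 3.12×10⁻⁵ = 7.56×10⁵ V/m.

E ≈ 0.756 MV/m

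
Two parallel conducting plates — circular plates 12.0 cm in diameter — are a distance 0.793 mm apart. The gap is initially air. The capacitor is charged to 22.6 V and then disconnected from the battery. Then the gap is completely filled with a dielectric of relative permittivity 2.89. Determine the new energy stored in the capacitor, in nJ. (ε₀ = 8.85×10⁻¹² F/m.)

A = π(12.0/2 cm)² = 1.13×10⁻² m².
Initially C₁ = ε₀A/d = 8.85×10⁻¹² × 1.13×10⁻² / 7.93×10⁻⁴ = 1.26×10⁻¹⁰ F.
U₁ = 3.22×10⁻⁸ J.
Isolated ⇒ Q is held fixed. C₂ = 2.89 C₁ and U = Q²/(2C), so U₂/U₁ = C₁/C₂ = 0.346.
U₂ = 0.346 × 3.22×10⁻⁸ = 1.12×10⁻⁸ J.

U ≈ 11.2 nJ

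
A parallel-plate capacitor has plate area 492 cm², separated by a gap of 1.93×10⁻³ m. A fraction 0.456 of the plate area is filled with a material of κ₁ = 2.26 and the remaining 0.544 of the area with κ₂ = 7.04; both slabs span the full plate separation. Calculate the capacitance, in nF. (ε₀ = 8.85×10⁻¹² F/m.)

C ≈ 1.10 nF

A = 492 cm² = 4.92×10⁻² m².
Side-by-side slabs ⇒ two capacitors in parallel, each spanning the full gap.
C₁ = κ₁ε₀A₁/d = 2.26 × 8.85×10⁻¹² × 2.24×10⁻² / 1.93×10⁻³ = 2.33×10⁻¹⁰ F.
C₂ = κ₂ε₀A₂/d = 7.04 × 8.85×10⁻¹² × 2.68×10⁻² / 1.93×10⁻³ = 8.64×10⁻¹⁰ F.
C = C₁ + C₂ = 1.10×10⁻⁹ F.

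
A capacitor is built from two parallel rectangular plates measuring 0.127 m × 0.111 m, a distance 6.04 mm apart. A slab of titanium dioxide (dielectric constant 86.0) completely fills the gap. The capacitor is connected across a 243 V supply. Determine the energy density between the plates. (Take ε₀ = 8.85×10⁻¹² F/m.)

u ≈ 0.616 J/m³

E = V/d = 243 / 6.04×10⁻³ = 4.02×10⁴ V/m.
u = ½κε₀E² = ½ × 86.0 × 8.85×10⁻¹² × (4.02×10⁴)² = 0.616 J/m³.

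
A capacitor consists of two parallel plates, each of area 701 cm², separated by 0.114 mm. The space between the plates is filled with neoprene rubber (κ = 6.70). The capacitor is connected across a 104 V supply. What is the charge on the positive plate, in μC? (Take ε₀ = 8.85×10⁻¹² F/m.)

A = 701 cm² = 7.01×10⁻² m².
C = κε₀A/d = 6.70 × 8.85×10⁻¹² × 7.01×10⁻² / 1.14×10⁻⁴ = 3.65×10⁻⁸ F.
Q = CV = 3.65×10⁻⁸ × 104 = 3.79×10⁻⁶ C.

Q ≈ 3.79 μC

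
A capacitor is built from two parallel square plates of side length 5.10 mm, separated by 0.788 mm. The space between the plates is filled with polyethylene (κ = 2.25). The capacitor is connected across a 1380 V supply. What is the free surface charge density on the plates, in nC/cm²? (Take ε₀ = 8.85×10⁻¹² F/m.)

A = (5.10 mm)² = 2.60×10⁻⁵ m².
C = κε₀A/d = 2.25 × 8.85×10⁻¹² × 2.60×10⁻⁵ / 7.88×10⁻⁴ = 6.57×10⁻¹³ F.
σ = Q/A = CV/A = 6.57×10⁻¹³ × 1380 / 2.60×10⁻⁵ = 3.49×10⁻⁵ C/m².

σ ≈ 3.49 nC/cm²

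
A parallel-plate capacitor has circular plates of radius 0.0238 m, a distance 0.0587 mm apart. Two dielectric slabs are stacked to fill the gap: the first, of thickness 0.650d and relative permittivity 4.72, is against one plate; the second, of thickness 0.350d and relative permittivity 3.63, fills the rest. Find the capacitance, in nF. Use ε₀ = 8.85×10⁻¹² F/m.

A = π(0.0238 m)² = 1.78×10⁻³ m².
Stacked slabs ⇒ two capacitors in series, each with the full plate area.
C₁ = κ₁ε₀A/d₁ = 4.72 × 8.85×10⁻¹² × 1.78×10⁻³ / 3.82×10⁻⁵ = 1.95×10⁻⁹ F.
C₂ = κ₂ε₀A/d₂ = 3.63 × 8.85×10⁻¹² × 1.78×10⁻³ / 2.05×10⁻⁵ = 2.78×10⁻⁹ F.
C = (1/C₁ + 1/C₂)⁻¹ = 1.15×10⁻⁹ F.

1.15 nF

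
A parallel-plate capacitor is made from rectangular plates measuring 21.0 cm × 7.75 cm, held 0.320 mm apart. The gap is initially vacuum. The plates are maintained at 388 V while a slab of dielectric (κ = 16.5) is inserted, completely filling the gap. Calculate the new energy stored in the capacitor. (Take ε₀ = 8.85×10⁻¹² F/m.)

A = 21.0 × 7.75 cm² = 1.63×10⁻² m².
Initially C₁ = ε₀A/d = 8.85×10⁻¹² × 1.63×10⁻² / 3.20×10⁻⁴ = 4.50×10⁻¹⁰ F.
U₁ = 3.39×10⁻⁵ J.
Battery connected ⇒ V is held fixed. C₂ = 16.5 C₁ and U = ½CV², so U₂/U₁ = C₂/C₁ = 16.5.
U₂ = 16.5 × 3.39×10⁻⁵ = 5.59×10⁻⁴ J.

0.559 mJ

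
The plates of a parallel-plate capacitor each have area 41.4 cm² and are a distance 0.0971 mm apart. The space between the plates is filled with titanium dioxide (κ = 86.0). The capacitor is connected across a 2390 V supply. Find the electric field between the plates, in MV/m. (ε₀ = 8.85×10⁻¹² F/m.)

E = V/d = 2390 / 9.71×10⁻⁵ = 2.46×10⁷ V/m.

24.6 MV/m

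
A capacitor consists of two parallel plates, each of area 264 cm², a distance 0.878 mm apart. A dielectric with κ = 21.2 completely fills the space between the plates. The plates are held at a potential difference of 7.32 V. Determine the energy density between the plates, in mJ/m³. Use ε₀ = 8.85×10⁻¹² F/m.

E = V/d = 7.32 / 8.78×10⁻⁴ = 8.34×10³ V/m.
u = ½κε₀E² = ½ × 21.2 × 8.85×10⁻¹² × (8.34×10³)² = 6.52×10⁻³ J/m³.

u ≈ 6.52 mJ/m³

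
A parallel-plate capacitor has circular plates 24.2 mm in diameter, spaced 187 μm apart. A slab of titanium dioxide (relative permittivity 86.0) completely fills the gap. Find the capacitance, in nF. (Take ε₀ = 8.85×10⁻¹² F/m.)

A = π(24.2/2 mm)² = 4.60×10⁻⁴ m².
C = κε₀A/d = 86.0 × 8.85×10⁻¹² × 4.60×10⁻⁴ / 1.87×10⁻⁴ = 1.87×10⁻⁹ F.

1.87 nF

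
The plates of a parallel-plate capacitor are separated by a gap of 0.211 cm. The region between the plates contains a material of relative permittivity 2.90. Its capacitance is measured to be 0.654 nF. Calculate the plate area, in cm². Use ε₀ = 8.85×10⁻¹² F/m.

A ≈ 538 cm²

A = Cd/(κε₀) = 6.54×10⁻¹⁰ × 2.11×10⁻³ / (2.90 × 8.85×10⁻¹²) = 5.38×10⁻² m².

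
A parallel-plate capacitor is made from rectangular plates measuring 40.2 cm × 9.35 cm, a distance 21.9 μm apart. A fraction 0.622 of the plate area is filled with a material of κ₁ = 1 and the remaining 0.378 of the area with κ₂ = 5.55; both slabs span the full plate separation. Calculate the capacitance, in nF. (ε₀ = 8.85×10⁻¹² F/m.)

A = 40.2 × 9.35 cm² = 3.76×10⁻² m².
Side-by-side slabs ⇒ two capacitors in parallel, each spanning the full gap.
C₁ = κ₁ε₀A₁/d = 1.00 × 8.85×10⁻¹² × 2.34×10⁻² / 2.19×10⁻⁵ = 9.45×10⁻⁹ F.
C₂ = κ₂ε₀A₂/d = 5.55 × 8.85×10⁻¹² × 1.42×10⁻² / 2.19×10⁻⁵ = 3.19×10⁻⁸ F.
C = C₁ + C₂ = 4.13×10⁻⁸ F.

41.3 nF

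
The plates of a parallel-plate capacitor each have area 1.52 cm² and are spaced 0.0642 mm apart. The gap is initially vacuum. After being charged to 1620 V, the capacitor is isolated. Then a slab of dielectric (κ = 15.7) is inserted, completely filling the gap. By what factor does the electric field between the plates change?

E₂/E₁ ≈ 0.0637

Isolated ⇒ Q is held fixed.
V₂ = Q/C₂ = V₁/15.7; E = V/d, so E₂/E₁ = (V₂/V₁)(d₁/d₂) = 0.0637.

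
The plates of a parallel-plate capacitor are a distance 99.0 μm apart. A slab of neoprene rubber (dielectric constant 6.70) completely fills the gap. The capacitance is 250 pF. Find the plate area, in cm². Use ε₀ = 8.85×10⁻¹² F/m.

A ≈ 4.17 cm²

A = Cd/(κε₀) = 2.50×10⁻¹⁰ × 9.90×10⁻⁵ / (6.70 × 8.85×10⁻¹²) = 4.17×10⁻⁴ m².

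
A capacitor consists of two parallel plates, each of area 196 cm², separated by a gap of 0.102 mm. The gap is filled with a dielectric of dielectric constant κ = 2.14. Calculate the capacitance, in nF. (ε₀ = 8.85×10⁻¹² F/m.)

C ≈ 3.64 nF

A = 196 cm² = 1.96×10⁻² m².
C = κε₀A/d = 2.14 × 8.85×10⁻¹² × 1.96×10⁻² / 1.02×10⁻⁴ = 3.64×10⁻⁹ F.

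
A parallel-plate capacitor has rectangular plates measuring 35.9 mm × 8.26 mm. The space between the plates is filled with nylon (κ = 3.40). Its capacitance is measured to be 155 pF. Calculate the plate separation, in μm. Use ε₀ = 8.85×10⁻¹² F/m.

d ≈ 57.6 μm

A = 35.9 × 8.26 mm² = 2.97×10⁻⁴ m².
d = κε₀A/C = 3.40 × 8.85×10⁻¹² × 2.97×10⁻⁴ / 1.55×10⁻¹⁰ = 5.76×10⁻⁵ m.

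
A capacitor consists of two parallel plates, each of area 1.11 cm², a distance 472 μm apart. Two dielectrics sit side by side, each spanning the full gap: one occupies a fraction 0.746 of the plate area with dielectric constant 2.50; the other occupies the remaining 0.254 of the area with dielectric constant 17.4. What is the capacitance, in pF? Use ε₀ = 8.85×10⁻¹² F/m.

C ≈ 13.1 pF

A = 1.11 cm² = 1.11×10⁻⁴ m².
Side-by-side slabs ⇒ two capacitors in parallel, each spanning the full gap.
C₁ = κ₁ε₀A₁/d = 2.50 × 8.85×10⁻¹² × 8.28×10⁻⁵ / 4.72×10⁻⁴ = 3.88×10⁻¹² F.
C₂ = κ₂ε₀A₂/d = 17.4 × 8.85×10⁻¹² × 2.82×10⁻⁵ / 4.72×10⁻⁴ = 9.20×10⁻¹² F.
C = C₁ + C₂ = 1.31×10⁻¹¹ F.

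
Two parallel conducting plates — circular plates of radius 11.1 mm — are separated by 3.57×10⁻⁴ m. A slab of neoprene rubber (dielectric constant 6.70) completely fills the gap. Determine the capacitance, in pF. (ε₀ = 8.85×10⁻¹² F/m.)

A = π(11.1 mm)² = 3.87×10⁻⁴ m².
C = κε₀A/d = 6.70 × 8.85×10⁻¹² × 3.87×10⁻⁴ / 3.57×10⁻⁴ = 6.43×10⁻¹¹ F.

64.3 pF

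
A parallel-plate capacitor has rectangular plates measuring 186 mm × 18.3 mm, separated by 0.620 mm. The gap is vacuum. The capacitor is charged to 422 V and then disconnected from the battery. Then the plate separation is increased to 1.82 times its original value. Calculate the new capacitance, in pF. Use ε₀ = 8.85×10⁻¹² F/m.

26.7 pF

A = 186 × 18.3 mm² = 3.40×10⁻³ m².
Initially C₁ = ε₀A/d = 8.85×10⁻¹² × 3.40×10⁻³ / 6.20×10⁻⁴ = 4.86×10⁻¹¹ F.
C = ε₀A/d scales as 1/d, so C₂/C₁ = d₁/d₂ = 1/1.82 = 0.549.
C₂ = 0.549 × 4.86×10⁻¹¹ = 2.67×10⁻¹¹ F.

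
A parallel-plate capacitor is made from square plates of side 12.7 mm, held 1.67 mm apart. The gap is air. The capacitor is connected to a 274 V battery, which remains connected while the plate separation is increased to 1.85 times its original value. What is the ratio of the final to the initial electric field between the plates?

E₂/E₁ ≈ 0.541

Battery connected ⇒ V is held fixed.
E = V/d, so E₂/E₁ = d₁/d₂ = 0.541.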